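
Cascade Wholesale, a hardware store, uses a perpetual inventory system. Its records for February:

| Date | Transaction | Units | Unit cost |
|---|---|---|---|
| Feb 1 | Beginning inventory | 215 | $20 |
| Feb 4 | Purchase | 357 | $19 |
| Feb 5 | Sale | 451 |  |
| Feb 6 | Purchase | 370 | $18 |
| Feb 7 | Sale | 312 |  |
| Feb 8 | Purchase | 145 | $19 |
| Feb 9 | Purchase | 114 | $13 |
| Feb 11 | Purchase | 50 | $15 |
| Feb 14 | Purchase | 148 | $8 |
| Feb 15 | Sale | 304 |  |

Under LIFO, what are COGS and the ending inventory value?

COGS = $17,591; ending inventory = $6,323

Feb 5, 451 sold [LIFO — newest first]: 357 @ $19 + 94 @ $20 = $8,663
Feb 7, 312 sold [LIFO — newest first]: 312 @ $18 = $5,616
Feb 15, 304 sold [LIFO — newest first]: 148 @ $8 + 50 @ $15 + 106 @ $13 = $3,312
Total COGS = $8,663 + $5,616 + $3,312 = $17,591
Ending inventory: 121 @ $20 + 58 @ $18 + 145 @ $19 + 8 @ $13 = $6,323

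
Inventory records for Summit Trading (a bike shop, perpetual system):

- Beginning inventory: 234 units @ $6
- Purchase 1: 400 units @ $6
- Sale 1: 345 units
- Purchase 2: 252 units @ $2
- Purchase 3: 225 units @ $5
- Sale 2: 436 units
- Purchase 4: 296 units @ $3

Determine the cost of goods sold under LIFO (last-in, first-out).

Sale 1 (345) [LIFO — newest first]: 345 @ $6 = $2,070
Sale 2 (436) [LIFO — newest first]: 225 @ $5 + 211 @ $2 = $1,547
Total COGS = $2,070 + $1,547 = $3,617
Ending inventory: 234 @ $6 + 55 @ $6 + 41 @ $2 + 296 @ $3 = $2,704

COGS = $3,617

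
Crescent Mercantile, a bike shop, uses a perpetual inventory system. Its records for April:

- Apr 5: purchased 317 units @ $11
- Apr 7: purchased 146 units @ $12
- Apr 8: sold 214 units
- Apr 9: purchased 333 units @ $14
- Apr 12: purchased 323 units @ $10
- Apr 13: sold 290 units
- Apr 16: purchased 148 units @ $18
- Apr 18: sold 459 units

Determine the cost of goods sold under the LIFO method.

Apr 8, 214 sold [LIFO — newest first]: 146 @ $12 + 68 @ $11 = $2,500
Apr 13, 290 sold [LIFO — newest first]: 290 @ $10 = $2,900
Apr 18, 459 sold [LIFO — newest first]: 148 @ $18 + 33 @ $10 + 278 @ $14 = $6,886
Total COGS = $2,500 + $2,900 + $6,886 = $12,286
Ending inventory: 249 @ $11 + 55 @ $14 = $3,509

COGS = $12,286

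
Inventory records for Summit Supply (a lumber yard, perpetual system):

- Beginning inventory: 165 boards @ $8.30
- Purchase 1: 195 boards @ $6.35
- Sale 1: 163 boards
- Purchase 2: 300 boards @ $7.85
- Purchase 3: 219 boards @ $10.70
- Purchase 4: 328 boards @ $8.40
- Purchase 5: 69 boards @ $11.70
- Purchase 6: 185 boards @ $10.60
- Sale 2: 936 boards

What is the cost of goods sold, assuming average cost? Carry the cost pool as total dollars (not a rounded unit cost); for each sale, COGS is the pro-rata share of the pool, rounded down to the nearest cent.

After Beginning: 165 on hand, pool $1,369.50 (≈ $8.3000 each)
After Purchase 1: 360 on hand, pool $2,607.75 (≈ $7.2438 each)
Sale 1, sell 163: 163/360 × $2,607.75 → $1,180.73
After Purchase 2: 497 on hand, pool $3,782.02 (≈ $7.6097 each)
After Purchase 3: 716 on hand, pool $6,125.32 (≈ $8.5549 each)
After Purchase 4: 1044 on hand, pool $8,880.52 (≈ $8.5062 each)
After Purchase 5: 1113 on hand, pool $9,687.82 (≈ $8.7042 each)
After Purchase 6: 1298 on hand, pool $11,648.82 (≈ $8.9744 each)
Sale 2, sell 936: 936/1298 × $11,648.82 → $8,400.07
Total COGS = $1,180.73 + $8,400.07 = $9,580.80
Ending inventory (cost pool remaining) = $3,248.75

COGS = $9,580.80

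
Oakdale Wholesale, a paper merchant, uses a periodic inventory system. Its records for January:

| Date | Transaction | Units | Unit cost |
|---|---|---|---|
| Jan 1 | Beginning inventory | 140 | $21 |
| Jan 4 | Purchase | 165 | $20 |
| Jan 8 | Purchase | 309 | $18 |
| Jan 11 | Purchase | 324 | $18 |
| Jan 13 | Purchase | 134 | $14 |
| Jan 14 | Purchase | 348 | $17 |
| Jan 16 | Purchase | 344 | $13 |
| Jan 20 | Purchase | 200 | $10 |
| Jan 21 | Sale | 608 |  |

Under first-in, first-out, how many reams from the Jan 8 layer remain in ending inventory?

6

Jan 21, 608 sold [FIFO — oldest first]: 140 @ $21 + 165 @ $20 + 303 @ $18 = $11,694
Ending inventory: 6 @ $18 + 324 @ $18 + 134 @ $14 + 348 @ $17 + 344 @ $13 + 200 @ $10 = $20,204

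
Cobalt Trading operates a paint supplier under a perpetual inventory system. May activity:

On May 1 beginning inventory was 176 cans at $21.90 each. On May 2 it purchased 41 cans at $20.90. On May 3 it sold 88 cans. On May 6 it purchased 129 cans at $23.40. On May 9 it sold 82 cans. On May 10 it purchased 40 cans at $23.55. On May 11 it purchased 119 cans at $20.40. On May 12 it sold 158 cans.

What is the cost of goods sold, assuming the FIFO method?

COGS = $7,308.70

May 3, 88 sold [FIFO — oldest first]: 88 @ $21.90 = $1,927.20
May 9, 82 sold [FIFO — oldest first]: 82 @ $21.90 = $1,795.80
May 12, 158 sold [FIFO — oldest first]: 6 @ $21.90 + 41 @ $20.90 + 111 @ $23.40 = $3,585.70
Total COGS = $1,927.20 + $1,795.80 + $3,585.70 = $7,308.70
Ending inventory: 18 @ $23.40 + 40 @ $23.55 + 119 @ $20.40 = $3,790.80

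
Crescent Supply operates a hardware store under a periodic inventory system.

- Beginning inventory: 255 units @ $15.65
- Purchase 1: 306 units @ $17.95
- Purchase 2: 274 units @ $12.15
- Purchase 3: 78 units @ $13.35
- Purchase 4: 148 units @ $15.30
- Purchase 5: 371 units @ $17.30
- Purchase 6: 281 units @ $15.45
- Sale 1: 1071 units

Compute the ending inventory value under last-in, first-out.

Sale 1 (1071) [LIFO — newest first]: 281 @ $15.45 + 371 @ $17.30 + 148 @ $15.30 + 78 @ $13.35 + 193 @ $12.15 = $16,410.40
Ending inventory: 255 @ $15.65 + 306 @ $17.95 + 81 @ $12.15 = $10,467.60
Check: goods available $26,878.00 = COGS $16,410.40 + ending $10,467.60

Ending inventory = $10,467.60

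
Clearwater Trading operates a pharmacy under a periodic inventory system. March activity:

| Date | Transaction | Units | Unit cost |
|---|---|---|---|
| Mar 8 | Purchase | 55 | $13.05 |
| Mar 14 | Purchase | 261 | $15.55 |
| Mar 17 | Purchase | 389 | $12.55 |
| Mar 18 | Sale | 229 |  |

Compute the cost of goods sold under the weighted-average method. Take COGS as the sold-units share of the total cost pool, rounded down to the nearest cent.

COGS = $3,137.21

Mar 18, sell 229: 229/705 × $9,658.25 → $3,137.21
Ending inventory (cost pool remaining) = $6,521.04
Check: goods available $9,658.25 = COGS $3,137.21 + ending $6,521.04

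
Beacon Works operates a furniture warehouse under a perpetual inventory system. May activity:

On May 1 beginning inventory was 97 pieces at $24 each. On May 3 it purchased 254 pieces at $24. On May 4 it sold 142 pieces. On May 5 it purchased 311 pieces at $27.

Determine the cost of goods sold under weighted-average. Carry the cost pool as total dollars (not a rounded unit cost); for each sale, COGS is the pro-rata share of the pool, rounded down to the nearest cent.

After May 1: 97 on hand, pool $2,328.00 (≈ $24.0000 each)
After May 3: 351 on hand, pool $8,424.00 (≈ $24.0000 each)
May 4, sell 142: 142/351 × $8,424.00 → $3,408.00
After May 5: 520 on hand, pool $13,413.00 (≈ $25.7942 each)
Ending inventory (cost pool remaining) = $13,413.00
Check: goods available $16,821.00 = COGS $3,408.00 + ending $13,413.00

COGS = $3,408.00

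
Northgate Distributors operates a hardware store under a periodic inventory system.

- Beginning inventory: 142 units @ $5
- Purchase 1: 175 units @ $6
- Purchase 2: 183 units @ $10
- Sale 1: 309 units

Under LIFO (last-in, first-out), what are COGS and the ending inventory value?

COGS = $2,586; ending inventory = $1,004

Sale 1 (309) [LIFO — newest first]: 183 @ $10 + 126 @ $6 = $2,586
Ending inventory: 142 @ $5 + 49 @ $6 = $1,004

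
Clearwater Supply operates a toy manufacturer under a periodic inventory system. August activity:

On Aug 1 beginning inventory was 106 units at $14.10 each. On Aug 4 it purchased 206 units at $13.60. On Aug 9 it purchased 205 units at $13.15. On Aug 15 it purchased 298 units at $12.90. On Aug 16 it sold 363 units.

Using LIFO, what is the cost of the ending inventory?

Aug 16, 363 sold [LIFO — newest first]: 298 @ $12.90 + 65 @ $13.15 = $4,698.95
Ending inventory: 106 @ $14.10 + 206 @ $13.60 + 140 @ $13.15 = $6,137.20
Check: goods available $10,836.15 = COGS $4,698.95 + ending $6,137.20

Ending inventory = $6,137.20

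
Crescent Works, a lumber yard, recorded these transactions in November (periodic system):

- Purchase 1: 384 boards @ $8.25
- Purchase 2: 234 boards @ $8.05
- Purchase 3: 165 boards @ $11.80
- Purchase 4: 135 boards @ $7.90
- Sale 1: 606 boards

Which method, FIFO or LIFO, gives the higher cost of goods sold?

LIFO

FIFO COGS: 384 @ $8.25 + 222 @ $8.05 = $4,955.10
LIFO COGS: 135 @ $7.90 + 165 @ $11.80 + 234 @ $8.05 + 72 @ $8.25 = $5,491.20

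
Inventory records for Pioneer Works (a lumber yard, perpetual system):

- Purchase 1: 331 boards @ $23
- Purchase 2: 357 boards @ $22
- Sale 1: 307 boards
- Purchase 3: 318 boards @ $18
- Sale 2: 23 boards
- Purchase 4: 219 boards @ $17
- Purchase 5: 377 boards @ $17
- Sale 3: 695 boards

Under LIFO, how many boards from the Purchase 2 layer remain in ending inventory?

50

Sale 1 (307) [LIFO — newest first]: 307 @ $22 = $6,754
Sale 2 (23) [LIFO — newest first]: 23 @ $18 = $414
Sale 3 (695) [LIFO — newest first]: 377 @ $17 + 219 @ $17 + 99 @ $18 = $11,914
Total COGS = $6,754 + $414 + $11,914 = $19,082
Ending inventory: 331 @ $23 + 50 @ $22 + 196 @ $18 = $12,241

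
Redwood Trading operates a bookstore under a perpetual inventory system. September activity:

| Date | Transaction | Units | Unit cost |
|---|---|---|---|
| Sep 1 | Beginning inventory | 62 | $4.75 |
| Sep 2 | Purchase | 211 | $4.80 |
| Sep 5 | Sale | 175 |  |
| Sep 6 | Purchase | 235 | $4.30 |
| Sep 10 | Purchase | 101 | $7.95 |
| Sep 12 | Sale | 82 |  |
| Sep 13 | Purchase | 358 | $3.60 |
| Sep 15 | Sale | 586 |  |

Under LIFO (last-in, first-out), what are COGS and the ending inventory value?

COGS = $3,830.45; ending inventory = $579.10

Sep 5, 175 sold [LIFO — newest first]: 175 @ $4.80 = $840.00
Sep 12, 82 sold [LIFO — newest first]: 82 @ $7.95 = $651.90
Sep 15, 586 sold [LIFO — newest first]: 358 @ $3.60 + 19 @ $7.95 + 209 @ $4.30 = $2,338.55
Total COGS = $840.00 + $651.90 + $2,338.55 = $3,830.45
Ending inventory: 62 @ $4.75 + 36 @ $4.80 + 26 @ $4.30 = $579.10
Check: goods available $4,409.55 = COGS $3,830.45 + ending $579.10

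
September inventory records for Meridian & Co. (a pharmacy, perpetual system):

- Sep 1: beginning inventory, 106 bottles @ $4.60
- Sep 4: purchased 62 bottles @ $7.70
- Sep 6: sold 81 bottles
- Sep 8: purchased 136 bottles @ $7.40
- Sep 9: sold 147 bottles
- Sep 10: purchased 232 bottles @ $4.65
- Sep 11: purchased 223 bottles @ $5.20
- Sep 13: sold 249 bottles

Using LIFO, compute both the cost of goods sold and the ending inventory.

Sep 6, 81 sold [LIFO — newest first]: 62 @ $7.70 + 19 @ $4.60 = $564.80
Sep 9, 147 sold [LIFO — newest first]: 136 @ $7.40 + 11 @ $4.60 = $1,057.00
Sep 13, 249 sold [LIFO — newest first]: 223 @ $5.20 + 26 @ $4.65 = $1,280.50
Total COGS = $564.80 + $1,057.00 + $1,280.50 = $2,902.30
Ending inventory: 76 @ $4.60 + 206 @ $4.65 = $1,307.50

COGS = $2,902.30; ending inventory = $1,307.50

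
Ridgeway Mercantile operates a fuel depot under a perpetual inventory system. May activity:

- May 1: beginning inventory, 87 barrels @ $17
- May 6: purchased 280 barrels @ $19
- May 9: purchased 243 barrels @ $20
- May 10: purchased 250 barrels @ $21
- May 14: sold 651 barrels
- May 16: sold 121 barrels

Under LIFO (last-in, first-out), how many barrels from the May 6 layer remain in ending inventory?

1

May 14, 651 sold [LIFO — newest first]: 250 @ $21 + 243 @ $20 + 158 @ $19 = $13,112
May 16, 121 sold [LIFO — newest first]: 121 @ $19 = $2,299
Total COGS = $13,112 + $2,299 = $15,411
Ending inventory: 87 @ $17 + 1 @ $19 = $1,498
Check: goods available $16,909 = COGS $15,411 + ending $1,498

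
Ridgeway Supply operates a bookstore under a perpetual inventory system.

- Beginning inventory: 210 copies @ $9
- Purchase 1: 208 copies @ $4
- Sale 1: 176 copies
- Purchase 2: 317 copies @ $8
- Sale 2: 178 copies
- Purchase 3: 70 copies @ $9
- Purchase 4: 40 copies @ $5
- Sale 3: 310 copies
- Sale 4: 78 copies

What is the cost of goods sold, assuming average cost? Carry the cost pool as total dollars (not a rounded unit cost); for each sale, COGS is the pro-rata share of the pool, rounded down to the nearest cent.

After Beginning: 210 on hand, pool $1,890.00 (≈ $9.0000 each)
After Purchase 1: 418 on hand, pool $2,722.00 (≈ $6.5120 each)
Sale 1, sell 176: 176/418 × $2,722.00 → $1,146.10
After Purchase 2: 559 on hand, pool $4,111.90 (≈ $7.3558 each)
Sale 2, sell 178: 178/559 × $4,111.90 → $1,309.33
After Purchase 3: 451 on hand, pool $3,432.57 (≈ $7.6110 each)
After Purchase 4: 491 on hand, pool $3,632.57 (≈ $7.3983 each)
Sale 3, sell 310: 310/491 × $3,632.57 → $2,293.47
Sale 4, sell 78: 78/181 × $1,339.10 → $577.07
Total COGS = $1,146.10 + $1,309.33 + $2,293.47 + $577.07 = $5,325.97
Ending inventory (cost pool remaining) = $762.03
Check: goods available $6,088.00 = COGS $5,325.97 + ending $762.03

COGS = $5,325.97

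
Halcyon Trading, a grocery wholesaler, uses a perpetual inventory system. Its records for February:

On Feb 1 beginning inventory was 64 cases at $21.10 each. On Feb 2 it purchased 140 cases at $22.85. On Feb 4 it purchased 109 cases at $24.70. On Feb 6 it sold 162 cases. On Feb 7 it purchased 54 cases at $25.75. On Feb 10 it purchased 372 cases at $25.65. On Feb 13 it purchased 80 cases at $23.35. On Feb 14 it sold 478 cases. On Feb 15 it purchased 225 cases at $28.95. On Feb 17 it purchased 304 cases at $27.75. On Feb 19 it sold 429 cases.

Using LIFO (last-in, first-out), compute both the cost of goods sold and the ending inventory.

COGS = $28,037.40; ending inventory = $6,954.35

Feb 6, 162 sold [LIFO — newest first]: 109 @ $24.70 + 53 @ $22.85 = $3,903.35
Feb 14, 478 sold [LIFO — newest first]: 80 @ $23.35 + 372 @ $25.65 + 26 @ $25.75 = $12,079.30
Feb 19, 429 sold [LIFO — newest first]: 304 @ $27.75 + 125 @ $28.95 = $12,054.75
Total COGS = $3,903.35 + $12,079.30 + $12,054.75 = $28,037.40
Ending inventory: 64 @ $21.10 + 87 @ $22.85 + 28 @ $25.75 + 100 @ $28.95 = $6,954.35
Check: goods available $34,991.75 = COGS $28,037.40 + ending $6,954.35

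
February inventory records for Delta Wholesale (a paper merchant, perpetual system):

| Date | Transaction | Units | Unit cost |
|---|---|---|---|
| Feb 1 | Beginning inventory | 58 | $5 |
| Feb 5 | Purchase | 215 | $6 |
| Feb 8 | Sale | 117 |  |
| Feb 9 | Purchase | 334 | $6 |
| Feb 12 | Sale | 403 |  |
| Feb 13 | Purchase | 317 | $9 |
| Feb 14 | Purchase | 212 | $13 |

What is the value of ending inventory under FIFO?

Feb 8, 117 sold [FIFO — oldest first]: 58 @ $5 + 59 @ $6 = $644
Feb 12, 403 sold [FIFO — oldest first]: 156 @ $6 + 247 @ $6 = $2,418
Total COGS = $644 + $2,418 = $3,062
Ending inventory: 87 @ $6 + 317 @ $9 + 212 @ $13 = $6,131

Ending inventory = $6,131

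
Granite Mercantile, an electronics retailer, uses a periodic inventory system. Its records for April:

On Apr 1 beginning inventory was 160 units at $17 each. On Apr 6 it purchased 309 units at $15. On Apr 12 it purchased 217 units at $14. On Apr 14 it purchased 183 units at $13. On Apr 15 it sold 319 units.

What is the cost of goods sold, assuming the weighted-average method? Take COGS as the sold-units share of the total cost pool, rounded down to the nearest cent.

Apr 15, sell 319: 319/869 × $12,772.00 → $4,688.45
Ending inventory (cost pool remaining) = $8,083.55

COGS = $4,688.45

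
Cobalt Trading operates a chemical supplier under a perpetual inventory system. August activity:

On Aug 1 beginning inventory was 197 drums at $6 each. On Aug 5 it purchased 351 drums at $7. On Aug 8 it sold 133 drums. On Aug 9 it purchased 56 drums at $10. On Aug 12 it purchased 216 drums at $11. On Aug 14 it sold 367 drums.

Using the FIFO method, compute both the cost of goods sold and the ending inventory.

COGS = $3,303; ending inventory = $3,272

Aug 8, 133 sold [FIFO — oldest first]: 133 @ $6 = $798
Aug 14, 367 sold [FIFO — oldest first]: 64 @ $6 + 303 @ $7 = $2,505
Total COGS = $798 + $2,505 = $3,303
Ending inventory: 48 @ $7 + 56 @ $10 + 216 @ $11 = $3,272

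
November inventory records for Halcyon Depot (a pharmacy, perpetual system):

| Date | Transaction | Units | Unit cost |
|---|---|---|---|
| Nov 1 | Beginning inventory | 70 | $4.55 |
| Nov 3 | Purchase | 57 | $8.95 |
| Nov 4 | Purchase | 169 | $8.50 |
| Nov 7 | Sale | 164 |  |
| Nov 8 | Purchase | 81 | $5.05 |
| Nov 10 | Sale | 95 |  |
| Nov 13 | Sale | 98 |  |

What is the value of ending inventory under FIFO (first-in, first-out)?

Nov 7, 164 sold [FIFO — oldest first]: 70 @ $4.55 + 57 @ $8.95 + 37 @ $8.50 = $1,143.15
Nov 10, 95 sold [FIFO — oldest first]: 95 @ $8.50 = $807.50
Nov 13, 98 sold [FIFO — oldest first]: 37 @ $8.50 + 61 @ $5.05 = $622.55
Total COGS = $1,143.15 + $807.50 + $622.55 = $2,573.20
Ending inventory: 20 @ $5.05 = $101.00

Ending inventory = $101.00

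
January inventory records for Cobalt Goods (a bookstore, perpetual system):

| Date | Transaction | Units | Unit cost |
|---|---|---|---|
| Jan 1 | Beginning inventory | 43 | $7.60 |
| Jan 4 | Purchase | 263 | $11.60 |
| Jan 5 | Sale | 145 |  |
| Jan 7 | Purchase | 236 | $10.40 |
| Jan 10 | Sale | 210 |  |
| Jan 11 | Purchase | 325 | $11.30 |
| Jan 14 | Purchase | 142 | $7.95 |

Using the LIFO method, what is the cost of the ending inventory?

Ending inventory = $6,767.40

Jan 5, 145 sold [LIFO — newest first]: 145 @ $11.60 = $1,682.00
Jan 10, 210 sold [LIFO — newest first]: 210 @ $10.40 = $2,184.00
Total COGS = $1,682.00 + $2,184.00 = $3,866.00
Ending inventory: 43 @ $7.60 + 118 @ $11.60 + 26 @ $10.40 + 325 @ $11.30 + 142 @ $7.95 = $6,767.40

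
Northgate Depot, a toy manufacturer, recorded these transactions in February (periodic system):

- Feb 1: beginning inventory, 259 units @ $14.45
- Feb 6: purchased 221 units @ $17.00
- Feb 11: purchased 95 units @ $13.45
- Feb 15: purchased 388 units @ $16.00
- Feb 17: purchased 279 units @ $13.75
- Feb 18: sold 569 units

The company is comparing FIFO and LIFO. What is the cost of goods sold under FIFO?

FIFO COGS: 259 @ $14.45 + 221 @ $17.00 + 89 @ $13.45 = $8,696.60
LIFO COGS: 279 @ $13.75 + 290 @ $16.00 = $8,476.25

COGS = $8,696.60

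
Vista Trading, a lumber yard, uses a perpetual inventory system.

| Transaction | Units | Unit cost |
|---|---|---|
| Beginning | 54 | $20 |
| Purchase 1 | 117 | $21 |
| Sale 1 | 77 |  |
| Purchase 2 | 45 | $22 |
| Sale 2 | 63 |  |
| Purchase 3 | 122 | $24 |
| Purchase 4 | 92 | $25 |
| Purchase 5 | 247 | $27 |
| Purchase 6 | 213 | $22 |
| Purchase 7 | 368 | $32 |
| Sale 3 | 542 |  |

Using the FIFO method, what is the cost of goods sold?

Sale 1 (77) [FIFO — oldest first]: 54 @ $20 + 23 @ $21 = $1,563
Sale 2 (63) [FIFO — oldest first]: 63 @ $21 = $1,323
Sale 3 (542) [FIFO — oldest first]: 31 @ $21 + 45 @ $22 + 122 @ $24 + 92 @ $25 + 247 @ $27 + 5 @ $22 = $13,648
Total COGS = $1,563 + $1,323 + $13,648 = $16,534
Ending inventory: 208 @ $22 + 368 @ $32 = $16,352
Check: goods available $32,886 = COGS $16,534 + ending $16,352

COGS = $16,534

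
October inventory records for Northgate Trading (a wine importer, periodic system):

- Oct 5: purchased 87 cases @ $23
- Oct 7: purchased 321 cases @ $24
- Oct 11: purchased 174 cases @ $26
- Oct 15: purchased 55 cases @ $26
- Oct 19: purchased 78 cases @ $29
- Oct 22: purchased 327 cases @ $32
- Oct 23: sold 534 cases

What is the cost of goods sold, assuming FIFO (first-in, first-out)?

Oct 23, 534 sold [FIFO — oldest first]: 87 @ $23 + 321 @ $24 + 126 @ $26 = $12,981
Ending inventory: 48 @ $26 + 55 @ $26 + 78 @ $29 + 327 @ $32 = $15,404

COGS = $12,981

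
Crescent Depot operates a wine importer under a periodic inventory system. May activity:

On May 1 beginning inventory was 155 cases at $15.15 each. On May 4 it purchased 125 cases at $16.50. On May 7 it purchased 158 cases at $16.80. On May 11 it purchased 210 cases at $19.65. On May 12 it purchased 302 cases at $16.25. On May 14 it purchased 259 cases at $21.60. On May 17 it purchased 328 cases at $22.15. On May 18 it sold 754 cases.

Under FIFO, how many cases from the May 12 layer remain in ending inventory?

196

May 18, 754 sold [FIFO — oldest first]: 155 @ $15.15 + 125 @ $16.50 + 158 @ $16.80 + 210 @ $19.65 + 106 @ $16.25 = $12,914.15
Ending inventory: 196 @ $16.25 + 259 @ $21.60 + 328 @ $22.15 = $16,044.60
Check: goods available $28,958.75 = COGS $12,914.15 + ending $16,044.60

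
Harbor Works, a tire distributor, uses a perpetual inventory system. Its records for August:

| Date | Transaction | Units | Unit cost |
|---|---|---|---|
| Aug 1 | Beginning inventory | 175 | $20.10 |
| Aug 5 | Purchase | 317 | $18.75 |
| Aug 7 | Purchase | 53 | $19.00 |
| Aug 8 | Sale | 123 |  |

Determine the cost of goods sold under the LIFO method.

COGS = $2,319.50

Aug 8, 123 sold [LIFO — newest first]: 53 @ $19.00 + 70 @ $18.75 = $2,319.50
Ending inventory: 175 @ $20.10 + 247 @ $18.75 = $8,148.75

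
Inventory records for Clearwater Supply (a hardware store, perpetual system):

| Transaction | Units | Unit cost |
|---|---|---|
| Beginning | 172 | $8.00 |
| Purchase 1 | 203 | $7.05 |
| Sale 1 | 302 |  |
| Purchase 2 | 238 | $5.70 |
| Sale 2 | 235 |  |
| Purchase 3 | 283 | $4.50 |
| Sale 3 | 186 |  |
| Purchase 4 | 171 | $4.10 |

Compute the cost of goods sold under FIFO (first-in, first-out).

Sale 1 (302) [FIFO — oldest first]: 172 @ $8.00 + 130 @ $7.05 = $2,292.50
Sale 2 (235) [FIFO — oldest first]: 73 @ $7.05 + 162 @ $5.70 = $1,438.05
Sale 3 (186) [FIFO — oldest first]: 76 @ $5.70 + 110 @ $4.50 = $928.20
Total COGS = $2,292.50 + $1,438.05 + $928.20 = $4,658.75
Ending inventory: 173 @ $4.50 + 171 @ $4.10 = $1,479.60

COGS = $4,658.75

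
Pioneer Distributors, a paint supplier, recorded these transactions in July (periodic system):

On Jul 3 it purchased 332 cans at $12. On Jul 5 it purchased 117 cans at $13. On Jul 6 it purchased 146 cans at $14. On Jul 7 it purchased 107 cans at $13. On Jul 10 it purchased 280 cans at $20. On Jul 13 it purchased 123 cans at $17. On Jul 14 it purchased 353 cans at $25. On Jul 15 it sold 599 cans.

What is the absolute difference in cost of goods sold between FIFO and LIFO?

$5,775

FIFO COGS: 332 @ $12 + 117 @ $13 + 146 @ $14 + 4 @ $13 = $7,601
LIFO COGS: 353 @ $25 + 123 @ $17 + 123 @ $20 = $13,376
Difference = |$7,601 − $13,376| = $5,775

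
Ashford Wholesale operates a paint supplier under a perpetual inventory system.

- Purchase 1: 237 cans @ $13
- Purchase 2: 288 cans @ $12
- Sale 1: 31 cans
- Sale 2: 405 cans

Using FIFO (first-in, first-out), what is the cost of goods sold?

Sale 1 (31) [FIFO — oldest first]: 31 @ $13 = $403
Sale 2 (405) [FIFO — oldest first]: 206 @ $13 + 199 @ $12 = $5,066
Total COGS = $403 + $5,066 = $5,469
Ending inventory: 89 @ $12 = $1,068

COGS = $5,469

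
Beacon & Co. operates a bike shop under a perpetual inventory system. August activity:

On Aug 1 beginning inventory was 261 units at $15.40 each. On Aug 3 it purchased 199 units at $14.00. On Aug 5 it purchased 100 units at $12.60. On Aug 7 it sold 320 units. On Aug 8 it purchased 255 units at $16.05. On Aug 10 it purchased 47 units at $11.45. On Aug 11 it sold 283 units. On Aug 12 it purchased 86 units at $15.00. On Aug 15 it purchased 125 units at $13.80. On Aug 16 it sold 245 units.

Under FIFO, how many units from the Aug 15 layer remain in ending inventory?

Aug 7, 320 sold [FIFO — oldest first]: 261 @ $15.40 + 59 @ $14.00 = $4,845.40
Aug 11, 283 sold [FIFO — oldest first]: 140 @ $14.00 + 100 @ $12.60 + 43 @ $16.05 = $3,910.15
Aug 16, 245 sold [FIFO — oldest first]: 212 @ $16.05 + 33 @ $11.45 = $3,780.45
Total COGS = $4,845.40 + $3,910.15 + $3,780.45 = $12,536.00
Ending inventory: 14 @ $11.45 + 86 @ $15.00 + 125 @ $13.80 = $3,175.30

125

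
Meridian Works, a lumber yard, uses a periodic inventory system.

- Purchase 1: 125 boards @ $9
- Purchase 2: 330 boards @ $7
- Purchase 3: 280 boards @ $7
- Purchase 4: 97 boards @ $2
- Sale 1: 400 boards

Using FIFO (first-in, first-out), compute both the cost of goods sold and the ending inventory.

Sale 1 (400) [FIFO — oldest first]: 125 @ $9 + 275 @ $7 = $3,050
Ending inventory: 55 @ $7 + 280 @ $7 + 97 @ $2 = $2,539
Check: goods available $5,589 = COGS $3,050 + ending $2,539

COGS = $3,050; ending inventory = $2,539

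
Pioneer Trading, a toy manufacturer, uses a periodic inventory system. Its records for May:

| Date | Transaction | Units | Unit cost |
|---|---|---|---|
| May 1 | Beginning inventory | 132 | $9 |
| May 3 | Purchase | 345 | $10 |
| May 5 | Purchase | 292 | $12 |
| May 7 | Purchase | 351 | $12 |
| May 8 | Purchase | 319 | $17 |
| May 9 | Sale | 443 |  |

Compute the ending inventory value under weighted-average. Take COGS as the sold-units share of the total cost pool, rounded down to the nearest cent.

May 9, sell 443: 443/1439 × $17,777.00 → $5,472.69
Ending inventory (cost pool remaining) = $12,304.31
Check: goods available $17,777.00 = COGS $5,472.69 + ending $12,304.31

Ending inventory = $12,304.31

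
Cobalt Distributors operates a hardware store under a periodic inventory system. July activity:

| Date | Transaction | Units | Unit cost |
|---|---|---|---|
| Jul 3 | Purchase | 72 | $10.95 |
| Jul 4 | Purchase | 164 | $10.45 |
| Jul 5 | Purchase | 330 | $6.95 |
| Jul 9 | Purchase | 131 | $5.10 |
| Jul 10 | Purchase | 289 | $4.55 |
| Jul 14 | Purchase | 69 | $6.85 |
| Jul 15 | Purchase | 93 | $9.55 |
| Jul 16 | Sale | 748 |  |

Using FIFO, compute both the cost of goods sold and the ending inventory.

COGS = $5,695.85; ending inventory = $2,443.70

Jul 16, 748 sold [FIFO — oldest first]: 72 @ $10.95 + 164 @ $10.45 + 330 @ $6.95 + 131 @ $5.10 + 51 @ $4.55 = $5,695.85
Ending inventory: 238 @ $4.55 + 69 @ $6.85 + 93 @ $9.55 = $2,443.70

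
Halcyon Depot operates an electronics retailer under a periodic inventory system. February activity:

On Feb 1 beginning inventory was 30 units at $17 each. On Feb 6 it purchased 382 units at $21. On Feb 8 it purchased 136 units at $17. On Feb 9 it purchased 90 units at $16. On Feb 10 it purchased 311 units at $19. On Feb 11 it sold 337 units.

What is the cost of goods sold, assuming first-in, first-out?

COGS = $6,957

Feb 11, 337 sold [FIFO — oldest first]: 30 @ $17 + 307 @ $21 = $6,957
Ending inventory: 75 @ $21 + 136 @ $17 + 90 @ $16 + 311 @ $19 = $11,236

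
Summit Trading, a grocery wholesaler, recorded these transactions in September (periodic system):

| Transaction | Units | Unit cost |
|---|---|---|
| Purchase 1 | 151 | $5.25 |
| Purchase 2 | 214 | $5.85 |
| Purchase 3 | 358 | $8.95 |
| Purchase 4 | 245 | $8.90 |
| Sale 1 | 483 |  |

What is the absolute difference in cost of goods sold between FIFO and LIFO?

FIFO COGS: 151 @ $5.25 + 214 @ $5.85 + 118 @ $8.95 = $3,100.75
LIFO COGS: 245 @ $8.90 + 238 @ $8.95 = $4,310.60
Difference = |$3,100.75 − $4,310.60| = $1,209.85

$1,209.85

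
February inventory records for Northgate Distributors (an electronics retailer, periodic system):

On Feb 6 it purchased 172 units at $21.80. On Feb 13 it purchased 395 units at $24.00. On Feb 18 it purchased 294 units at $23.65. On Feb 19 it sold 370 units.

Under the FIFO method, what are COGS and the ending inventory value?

Feb 19, 370 sold [FIFO — oldest first]: 172 @ $21.80 + 198 @ $24.00 = $8,501.60
Ending inventory: 197 @ $24.00 + 294 @ $23.65 = $11,681.10

COGS = $8,501.60; ending inventory = $11,681.10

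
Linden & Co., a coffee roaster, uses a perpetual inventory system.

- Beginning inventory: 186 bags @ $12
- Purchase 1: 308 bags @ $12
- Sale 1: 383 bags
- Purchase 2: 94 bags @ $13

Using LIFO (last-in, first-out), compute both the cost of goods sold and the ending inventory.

Sale 1 (383) [LIFO — newest first]: 308 @ $12 + 75 @ $12 = $4,596
Ending inventory: 111 @ $12 + 94 @ $13 = $2,554

COGS = $4,596; ending inventory = $2,554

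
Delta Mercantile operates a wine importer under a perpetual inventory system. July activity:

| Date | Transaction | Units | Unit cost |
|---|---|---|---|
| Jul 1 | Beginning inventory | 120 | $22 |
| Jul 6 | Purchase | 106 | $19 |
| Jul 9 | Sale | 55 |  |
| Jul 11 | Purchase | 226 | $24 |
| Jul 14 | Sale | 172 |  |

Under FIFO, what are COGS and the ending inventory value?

Jul 9, 55 sold [FIFO — oldest first]: 55 @ $22 = $1,210
Jul 14, 172 sold [FIFO — oldest first]: 65 @ $22 + 106 @ $19 + 1 @ $24 = $3,468
Total COGS = $1,210 + $3,468 = $4,678
Ending inventory: 225 @ $24 = $5,400

COGS = $4,678; ending inventory = $5,400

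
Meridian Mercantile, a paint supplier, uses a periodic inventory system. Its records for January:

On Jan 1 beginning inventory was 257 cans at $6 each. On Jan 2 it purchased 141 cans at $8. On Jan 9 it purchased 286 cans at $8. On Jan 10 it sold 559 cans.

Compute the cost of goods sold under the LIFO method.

Jan 10, 559 sold [LIFO — newest first]: 286 @ $8 + 141 @ $8 + 132 @ $6 = $4,208
Ending inventory: 125 @ $6 = $750

COGS = $4,208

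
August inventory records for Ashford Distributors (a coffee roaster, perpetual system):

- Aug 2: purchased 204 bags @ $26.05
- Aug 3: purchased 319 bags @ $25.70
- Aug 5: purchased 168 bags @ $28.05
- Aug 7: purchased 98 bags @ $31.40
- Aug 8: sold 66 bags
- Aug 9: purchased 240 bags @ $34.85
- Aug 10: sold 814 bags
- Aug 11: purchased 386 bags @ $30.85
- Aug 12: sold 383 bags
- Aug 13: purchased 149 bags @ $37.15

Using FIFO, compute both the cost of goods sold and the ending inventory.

Aug 8, 66 sold [FIFO — oldest first]: 66 @ $26.05 = $1,719.30
Aug 10, 814 sold [FIFO — oldest first]: 138 @ $26.05 + 319 @ $25.70 + 168 @ $28.05 + 98 @ $31.40 + 91 @ $34.85 = $22,754.15
Aug 12, 383 sold [FIFO — oldest first]: 149 @ $34.85 + 234 @ $30.85 = $12,411.55
Total COGS = $1,719.30 + $22,754.15 + $12,411.55 = $36,885.00
Ending inventory: 152 @ $30.85 + 149 @ $37.15 = $10,224.55

COGS = $36,885.00; ending inventory = $10,224.55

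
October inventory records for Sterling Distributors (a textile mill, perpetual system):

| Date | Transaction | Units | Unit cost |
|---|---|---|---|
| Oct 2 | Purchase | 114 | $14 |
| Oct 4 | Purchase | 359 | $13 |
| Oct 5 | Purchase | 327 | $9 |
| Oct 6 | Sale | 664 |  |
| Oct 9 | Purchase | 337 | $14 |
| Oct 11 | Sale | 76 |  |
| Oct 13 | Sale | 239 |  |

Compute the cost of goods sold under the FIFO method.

COGS = $11,712

Oct 6, 664 sold [FIFO — oldest first]: 114 @ $14 + 359 @ $13 + 191 @ $9 = $7,982
Oct 11, 76 sold [FIFO — oldest first]: 76 @ $9 = $684
Oct 13, 239 sold [FIFO — oldest first]: 60 @ $9 + 179 @ $14 = $3,046
Total COGS = $7,982 + $684 + $3,046 = $11,712
Ending inventory: 158 @ $14 = $2,212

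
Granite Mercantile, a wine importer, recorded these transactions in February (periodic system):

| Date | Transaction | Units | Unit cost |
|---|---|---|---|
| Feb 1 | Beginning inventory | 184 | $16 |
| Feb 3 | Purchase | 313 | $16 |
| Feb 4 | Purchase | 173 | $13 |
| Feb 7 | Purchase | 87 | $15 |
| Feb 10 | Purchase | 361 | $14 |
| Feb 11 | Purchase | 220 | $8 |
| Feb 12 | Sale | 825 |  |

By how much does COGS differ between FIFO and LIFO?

FIFO COGS: 184 @ $16 + 313 @ $16 + 173 @ $13 + 87 @ $15 + 68 @ $14 = $12,458
LIFO COGS: 220 @ $8 + 361 @ $14 + 87 @ $15 + 157 @ $13 = $10,160
Difference = |$12,458 − $10,160| = $2,298

$2,298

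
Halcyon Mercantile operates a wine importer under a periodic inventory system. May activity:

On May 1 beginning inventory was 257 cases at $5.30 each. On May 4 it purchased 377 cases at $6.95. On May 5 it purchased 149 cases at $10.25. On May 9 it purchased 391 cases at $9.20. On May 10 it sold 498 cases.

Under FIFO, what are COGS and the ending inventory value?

May 10, 498 sold [FIFO — oldest first]: 257 @ $5.30 + 241 @ $6.95 = $3,037.05
Ending inventory: 136 @ $6.95 + 149 @ $10.25 + 391 @ $9.20 = $6,069.65

COGS = $3,037.05; ending inventory = $6,069.65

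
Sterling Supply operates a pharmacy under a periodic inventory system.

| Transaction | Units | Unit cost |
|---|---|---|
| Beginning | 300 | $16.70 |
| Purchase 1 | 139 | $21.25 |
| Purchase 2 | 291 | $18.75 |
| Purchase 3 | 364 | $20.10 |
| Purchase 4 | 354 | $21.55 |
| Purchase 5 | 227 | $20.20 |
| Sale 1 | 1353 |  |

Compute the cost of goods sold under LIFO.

COGS = $27,473.00

Sale 1 (1353) [LIFO — newest first]: 227 @ $20.20 + 354 @ $21.55 + 364 @ $20.10 + 291 @ $18.75 + 117 @ $21.25 = $27,473.00
Ending inventory: 300 @ $16.70 + 22 @ $21.25 = $5,477.50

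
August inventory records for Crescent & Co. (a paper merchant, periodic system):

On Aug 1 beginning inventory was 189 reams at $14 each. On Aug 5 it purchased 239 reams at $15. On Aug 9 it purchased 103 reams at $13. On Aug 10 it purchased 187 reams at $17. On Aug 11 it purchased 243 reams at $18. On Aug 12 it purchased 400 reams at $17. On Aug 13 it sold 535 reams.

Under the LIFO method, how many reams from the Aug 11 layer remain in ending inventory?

108

Aug 13, 535 sold [LIFO — newest first]: 400 @ $17 + 135 @ $18 = $9,230
Ending inventory: 189 @ $14 + 239 @ $15 + 103 @ $13 + 187 @ $17 + 108 @ $18 = $12,693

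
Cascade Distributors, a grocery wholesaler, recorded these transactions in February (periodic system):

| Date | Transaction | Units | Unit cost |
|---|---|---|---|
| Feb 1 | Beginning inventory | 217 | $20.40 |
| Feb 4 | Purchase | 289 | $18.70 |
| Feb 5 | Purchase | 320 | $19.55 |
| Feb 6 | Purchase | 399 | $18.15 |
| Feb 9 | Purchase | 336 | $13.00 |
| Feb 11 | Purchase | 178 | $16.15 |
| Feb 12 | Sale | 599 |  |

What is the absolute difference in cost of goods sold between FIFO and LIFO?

FIFO COGS: 217 @ $20.40 + 289 @ $18.70 + 93 @ $19.55 = $11,649.25
LIFO COGS: 178 @ $16.15 + 336 @ $13.00 + 85 @ $18.15 = $8,785.45
Difference = |$11,649.25 − $8,785.45| = $2,863.80

$2,863.80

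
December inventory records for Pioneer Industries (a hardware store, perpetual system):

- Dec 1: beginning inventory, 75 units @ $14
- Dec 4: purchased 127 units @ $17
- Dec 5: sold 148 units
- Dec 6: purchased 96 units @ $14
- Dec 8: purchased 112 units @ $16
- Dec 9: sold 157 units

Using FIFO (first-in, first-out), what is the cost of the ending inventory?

Ending inventory = $1,680

Dec 5, 148 sold [FIFO — oldest first]: 75 @ $14 + 73 @ $17 = $2,291
Dec 9, 157 sold [FIFO — oldest first]: 54 @ $17 + 96 @ $14 + 7 @ $16 = $2,374
Total COGS = $2,291 + $2,374 = $4,665
Ending inventory: 105 @ $16 = $1,680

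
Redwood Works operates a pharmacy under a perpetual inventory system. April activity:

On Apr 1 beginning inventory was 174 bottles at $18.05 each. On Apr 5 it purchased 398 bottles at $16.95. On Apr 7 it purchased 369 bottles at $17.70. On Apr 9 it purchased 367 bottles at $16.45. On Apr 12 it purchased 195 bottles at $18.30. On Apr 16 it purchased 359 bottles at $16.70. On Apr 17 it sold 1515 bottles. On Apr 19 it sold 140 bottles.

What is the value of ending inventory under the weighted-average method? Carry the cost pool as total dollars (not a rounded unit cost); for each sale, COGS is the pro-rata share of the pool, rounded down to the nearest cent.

After Apr 1: 174 on hand, pool $3,140.70 (≈ $18.0500 each)
After Apr 5: 572 on hand, pool $9,886.80 (≈ $17.2846 each)
After Apr 7: 941 on hand, pool $16,418.10 (≈ $17.4475 each)
After Apr 9: 1308 on hand, pool $22,455.25 (≈ $17.1676 each)
After Apr 12: 1503 on hand, pool $26,023.75 (≈ $17.3145 each)
After Apr 16: 1862 on hand, pool $32,019.05 (≈ $17.1961 each)
Apr 17, sell 1515: 1515/1862 × $32,019.05 → $26,052.01
Apr 19, sell 140: 140/347 × $5,967.04 → $2,407.45
Total COGS = $26,052.01 + $2,407.45 = $28,459.46
Ending inventory (cost pool remaining) = $3,559.59

Ending inventory = $3,559.59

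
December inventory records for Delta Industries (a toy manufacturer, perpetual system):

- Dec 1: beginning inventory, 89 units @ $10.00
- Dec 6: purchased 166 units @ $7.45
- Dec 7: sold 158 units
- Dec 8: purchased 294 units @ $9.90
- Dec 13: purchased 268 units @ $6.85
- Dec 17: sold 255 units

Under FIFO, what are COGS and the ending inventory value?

COGS = $3,690.90; ending inventory = $3,182.20

Dec 7, 158 sold [FIFO — oldest first]: 89 @ $10.00 + 69 @ $7.45 = $1,404.05
Dec 17, 255 sold [FIFO — oldest first]: 97 @ $7.45 + 158 @ $9.90 = $2,286.85
Total COGS = $1,404.05 + $2,286.85 = $3,690.90
Ending inventory: 136 @ $9.90 + 268 @ $6.85 = $3,182.20
Check: goods available $6,873.10 = COGS $3,690.90 + ending $3,182.20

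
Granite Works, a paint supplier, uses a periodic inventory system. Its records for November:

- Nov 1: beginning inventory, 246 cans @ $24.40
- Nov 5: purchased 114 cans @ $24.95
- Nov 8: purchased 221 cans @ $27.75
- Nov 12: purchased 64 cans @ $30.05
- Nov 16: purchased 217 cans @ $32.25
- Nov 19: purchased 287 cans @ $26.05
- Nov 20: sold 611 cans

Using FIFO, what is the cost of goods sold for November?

Nov 20, 611 sold [FIFO — oldest first]: 246 @ $24.40 + 114 @ $24.95 + 221 @ $27.75 + 30 @ $30.05 = $15,880.95
Ending inventory: 34 @ $30.05 + 217 @ $32.25 + 287 @ $26.05 = $15,496.30

COGS = $15,880.95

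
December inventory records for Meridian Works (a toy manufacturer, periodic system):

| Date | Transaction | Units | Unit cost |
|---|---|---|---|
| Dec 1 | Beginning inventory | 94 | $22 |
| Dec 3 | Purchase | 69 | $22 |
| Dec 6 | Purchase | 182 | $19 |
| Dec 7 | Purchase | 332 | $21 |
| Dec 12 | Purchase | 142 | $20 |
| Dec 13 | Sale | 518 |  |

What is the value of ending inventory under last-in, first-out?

Dec 13, 518 sold [LIFO — newest first]: 142 @ $20 + 332 @ $21 + 44 @ $19 = $10,648
Ending inventory: 94 @ $22 + 69 @ $22 + 138 @ $19 = $6,208
Check: goods available $16,856 = COGS $10,648 + ending $6,208

Ending inventory = $6,208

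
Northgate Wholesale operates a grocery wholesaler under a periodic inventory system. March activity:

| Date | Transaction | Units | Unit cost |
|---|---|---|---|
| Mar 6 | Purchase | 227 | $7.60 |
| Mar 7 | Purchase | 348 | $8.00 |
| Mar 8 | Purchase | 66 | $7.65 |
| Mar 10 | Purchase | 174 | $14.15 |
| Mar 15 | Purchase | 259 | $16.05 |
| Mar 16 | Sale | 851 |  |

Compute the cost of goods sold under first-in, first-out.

Mar 16, 851 sold [FIFO — oldest first]: 227 @ $7.60 + 348 @ $8.00 + 66 @ $7.65 + 174 @ $14.15 + 36 @ $16.05 = $8,054.00
Ending inventory: 223 @ $16.05 = $3,579.15

COGS = $8,054.00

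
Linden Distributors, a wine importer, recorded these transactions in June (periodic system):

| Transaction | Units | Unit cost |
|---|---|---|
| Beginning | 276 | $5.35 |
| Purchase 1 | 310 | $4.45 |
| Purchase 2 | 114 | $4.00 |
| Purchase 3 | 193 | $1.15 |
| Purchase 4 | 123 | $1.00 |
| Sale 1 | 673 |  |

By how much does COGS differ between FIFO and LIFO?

FIFO COGS: 276 @ $5.35 + 310 @ $4.45 + 87 @ $4.00 = $3,204.10
LIFO COGS: 123 @ $1.00 + 193 @ $1.15 + 114 @ $4.00 + 243 @ $4.45 = $1,882.30
Difference = |$3,204.10 − $1,882.30| = $1,321.80

$1,321.80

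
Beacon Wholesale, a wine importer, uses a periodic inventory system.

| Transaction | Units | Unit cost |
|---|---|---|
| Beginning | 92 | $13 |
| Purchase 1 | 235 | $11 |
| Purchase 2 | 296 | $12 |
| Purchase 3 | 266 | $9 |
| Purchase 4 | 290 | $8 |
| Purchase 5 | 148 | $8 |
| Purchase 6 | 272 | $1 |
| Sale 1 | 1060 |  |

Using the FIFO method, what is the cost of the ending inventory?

Sale 1 (1060) [FIFO — oldest first]: 92 @ $13 + 235 @ $11 + 296 @ $12 + 266 @ $9 + 171 @ $8 = $11,095
Ending inventory: 119 @ $8 + 148 @ $8 + 272 @ $1 = $2,408

Ending inventory = $2,408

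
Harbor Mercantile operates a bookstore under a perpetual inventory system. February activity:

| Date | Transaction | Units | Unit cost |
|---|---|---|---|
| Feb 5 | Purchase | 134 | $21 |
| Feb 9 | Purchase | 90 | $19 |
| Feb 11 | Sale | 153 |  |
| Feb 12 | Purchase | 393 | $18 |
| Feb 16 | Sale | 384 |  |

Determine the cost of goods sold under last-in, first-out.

COGS = $9,945

Feb 11, 153 sold [LIFO — newest first]: 90 @ $19 + 63 @ $21 = $3,033
Feb 16, 384 sold [LIFO — newest first]: 384 @ $18 = $6,912
Total COGS = $3,033 + $6,912 = $9,945
Ending inventory: 71 @ $21 + 9 @ $18 = $1,653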